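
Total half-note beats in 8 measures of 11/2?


Time signature 11/2: the bottom number 2 means the half note gets one count
The top number 11 means 11 half-note beats per measure
Total = 11 × 8 measures
= 88 half-note beats


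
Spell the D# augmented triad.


Augmented triad = root + major 3rd (4 semitones) + augmented 5th (8 semitones)
A triad on D# stacks thirds, so the chord tones use letter names D-F-A
Root: D#
Major 3rd above D#: F##
Augmented 5th above D#: A##
Chord = D# F## A##


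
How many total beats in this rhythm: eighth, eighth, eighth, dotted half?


Let's work it out.
Beat values:
  eighth = 0.5 beats
  eighth = 0.5 beats
  eighth = 0.5 beats
  dotted half = 3 beats
Sum = 0.5 + 0.5 + 0.5 + 3
= 4.5 beats


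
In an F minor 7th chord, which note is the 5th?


Step by step:
Minor 7th chord = root + minor 3rd + perfect 5th + minor 7th
Seventh chords stack in thirds, so the letter names are F-A-C-E
Root: F
Minor 3rd above F: Ab
Perfect 5th above F: C
Minor 7th above F: Eb
The 5th = C


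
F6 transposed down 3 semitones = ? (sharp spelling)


F6: chromatic position 5 in octave 6 → absolute = 6×12 + 5 = 77
Transpose down 3: 77 - 3 = 74
74 = 6×12 + 2 → D in octave 6
Result = D6


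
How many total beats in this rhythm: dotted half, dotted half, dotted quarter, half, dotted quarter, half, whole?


Let's work it out.
Beat values:
  dotted half = 3 beats
  dotted half = 3 beats
  dotted quarter = 1.5 beats
  half = 2 beats
  dotted quarter = 1.5 beats
  half = 2 beats
  whole = 4 beats
Sum = 3 + 3 + 1.5 + 2 + 1.5 + 2 + 4
= 17 beats


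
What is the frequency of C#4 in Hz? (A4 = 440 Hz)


f = 440 × 2^(n/12) where n = semitones from A4
C#4: -8 semitones from A4
f = 440 × 2^(-8/12)
f = 277.18 Hz


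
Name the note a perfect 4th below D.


Reasoning:
A 4th spans 4 letter names, so from D we land on A
A perfect 4th = 5 semitones below D
Spell A at that pitch: A
= A


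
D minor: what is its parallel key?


Working:
Parallel keys share the same tonic but differ in mode
D minor → parallel is D major
= D major


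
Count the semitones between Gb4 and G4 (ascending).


Absolute semitone position = octave×12 + chromatic position
Gb4: 4×12 + 6 = 54
G4: 4×12 + 7 = 55
Difference = 55 - 54 = 1
= 1 semitone


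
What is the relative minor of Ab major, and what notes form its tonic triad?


Working:
The relative minor shares the major's key signature and starts on its 6th degree
6th degree = a major 6th above the tonic; a major 6th above Ab is F
→ relative minor of Ab major is F minor
Tonic triad of F minor = root + minor 3rd + perfect 5th = F Ab C
= F minor; triad = F Ab C


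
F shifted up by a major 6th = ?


Let's work it out.
major 6th: 6 letter names, 9 semitones
Letter: F + 5 → D
Pitch: F + 9 semitones, spelled as a D → D
= D


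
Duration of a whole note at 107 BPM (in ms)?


Let's work it out.
One quarter-note beat = 60000 / BPM = 60000 / 107 ms
Whole note = 4 × quarter note
Duration = 4 × 60000 / 107 = 240000 / 107
= 2243.0 ms


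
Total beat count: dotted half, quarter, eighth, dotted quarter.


Solution.
Beat values:
  dotted half = 3 beats
  quarter = 1 beat
  eighth = 0.5 beats
  dotted quarter = 1.5 beats
Sum = 3 + 1 + 0.5 + 1.5
= 6 beats


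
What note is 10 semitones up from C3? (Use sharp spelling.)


C3: chromatic position 0 in octave 3 → absolute = 3×12 + 0 = 36
Transpose up 10: 36 + 10 = 46
46 = 3×12 + 10 → A# in octave 3
Result = A#3


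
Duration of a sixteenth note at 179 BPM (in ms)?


One quarter-note beat = 60000 / BPM = 60000 / 179 ms
Sixteenth note = 1/4 × quarter note
Duration = 1/4 × 60000 / 179 = 15000 / 179
= 83.8 ms


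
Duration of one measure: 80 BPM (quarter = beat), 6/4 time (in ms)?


Quarter-note beat duration = 60000 / 80 ms
Beats per measure (6/4) = 6
One measure = 6 × 60000 / 80 = 360000 / 80 ms
= 4500.0 ms


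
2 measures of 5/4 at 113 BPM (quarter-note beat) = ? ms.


Quarter-note beat duration = 60000 / 113 ms
Beats per measure (5/4) = 5
One measure = 5 × 60000 / 113 = 300000 / 113 ms
2 measures = 2 × 300000 / 113 = 600000 / 113
= 5309.7 ms


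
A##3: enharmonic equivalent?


Step by step:
Enharmonic notes sound the same pitch but are spelled with different letter names
A## and B name the same pitch class
= B3


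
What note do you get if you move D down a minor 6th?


minor 6th: 6 letter names, 8 semitones
Letter: D - 5 → F
Pitch: D - 8 semitones, spelled as an F → F#
= F#


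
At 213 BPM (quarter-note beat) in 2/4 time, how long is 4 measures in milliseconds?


Quarter-note beat duration = 60000 / 213 ms
Beats per measure (2/4) = 2
One measure = 2 × 60000 / 213 = 120000 / 213 ms
4 measures = 4 × 120000 / 213 = 480000 / 213
= 2253.5 ms


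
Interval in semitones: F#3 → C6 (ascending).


Solution.
Absolute semitone position = octave×12 + chromatic position
F#3: 3×12 + 6 = 42
C6: 6×12 + 0 = 72
Difference = 72 - 42 = 30
= 30 semitones


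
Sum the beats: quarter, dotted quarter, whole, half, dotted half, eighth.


Beat values:
  quarter = 1 beat
  dotted quarter = 1.5 beats
  whole = 4 beats
  half = 2 beats
  dotted half = 3 beats
  eighth = 0.5 beats
Sum = 1 + 1.5 + 4 + 2 + 3 + 0.5
= 12 beats


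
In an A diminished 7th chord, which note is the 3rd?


Solution.
Diminished 7th chord = root + minor 3rd + diminished 5th + diminished 7th
Seventh chords stack in thirds, so the letter names are A-C-E-G
Root: A
Minor 3rd above A: C
Diminished 5th above A: Eb
Diminished 7th above A: Gb
The 3rd = C


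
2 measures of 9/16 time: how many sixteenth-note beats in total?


Time signature 9/16: the bottom number 16 means the sixteenth note gets one count
The top number 9 means 9 sixteenth-note beats per measure
Total = 9 × 2 measures
= 18 sixteenth-note beats


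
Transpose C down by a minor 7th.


Solution.
minor 7th: 7 letter names, 10 semitones
Letter: C - 6 → D
Pitch: C - 10 semitones, spelled as a D → D
= D


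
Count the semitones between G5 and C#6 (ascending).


Solution.
Absolute semitone position = octave×12 + chromatic position
G5: 5×12 + 7 = 67
C#6: 6×12 + 1 = 73
Difference = 73 - 67 = 6
= 6 semitones


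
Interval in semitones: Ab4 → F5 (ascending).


Solution.
Absolute semitone position = octave×12 + chromatic position
Ab4: 4×12 + 8 = 56
F5: 5×12 + 5 = 65
Difference = 65 - 56 = 9
= 9 semitones


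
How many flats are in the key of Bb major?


Solution.
Flat major keys: C(0), F(1), Bb(2), Eb(3), Ab(4), Db(5), Gb(6), Cb(7)
Bb major has 2 flats
Order of flats: Bb Eb Ab Db Gb Cb Fb → first 2: Bb, Eb
= 2 flats


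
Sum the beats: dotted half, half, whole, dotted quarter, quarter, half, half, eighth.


Let's work it out.
Beat values:
  dotted half = 3 beats
  half = 2 beats
  whole = 4 beats
  dotted quarter = 1.5 beats
  quarter = 1 beat
  half = 2 beats
  half = 2 beats
  eighth = 0.5 beats
Sum = 3 + 2 + 4 + 1.5 + 1 + 2 + 2 + 0.5
= 16 beats


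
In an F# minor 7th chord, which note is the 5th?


Minor 7th chord = root + minor 3rd + perfect 5th + minor 7th
Seventh chords stack in thirds, so the letter names are F-A-C-E
Root: F#
Minor 3rd above F#: A
Perfect 5th above F#: C#
Minor 7th above F#: E
The 5th = C#


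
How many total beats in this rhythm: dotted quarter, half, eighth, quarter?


Step by step:
Beat values:
  dotted quarter = 1.5 beats
  half = 2 beats
  eighth = 0.5 beats
  quarter = 1 beat
Sum = 1.5 + 2 + 0.5 + 1
= 5 beats


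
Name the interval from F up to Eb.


Let's work it out.
Letter names: F → E spans 7 letter names → a 7th
Semitones: F → Eb = 10 half-steps
A 7th of 10 semitones is a minor 7th
= minor 7th


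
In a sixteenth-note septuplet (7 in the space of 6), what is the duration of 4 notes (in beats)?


Step by step:
Septuplet: 7 notes occupy the space of 6 sixteenth notes
Space = 6 × 1/4 = 3/2 beats
Each septuplet note = 3/2 / 7 = 3/14 beats
4 notes = 4 × 3/14 = 6/7
= 6/7 beats


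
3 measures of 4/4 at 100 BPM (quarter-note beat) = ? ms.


Solution.
Quarter-note beat duration = 60000 / 100 ms
Beats per measure (4/4) = 4
One measure = 4 × 60000 / 100 = 240000 / 100 ms
3 measures = 3 × 240000 / 100 = 720000 / 100
= 7200.0 ms


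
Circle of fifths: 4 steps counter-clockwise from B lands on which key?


Reasoning:
Each counter-clockwise step moves down a perfect 5th (= up a perfect 4th)
From B: B → E → A → D → G
= G


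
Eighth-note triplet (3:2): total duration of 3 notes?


Triplet: 3 notes occupy the space of 2 eighth notes
Space = 2 × 1/2 = 1 beat
Each triplet note = 1 / 3 = 1/3 beats
3 notes = 3 × 1/3 = 1
= 1 beat


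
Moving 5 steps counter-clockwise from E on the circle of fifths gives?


Working:
Each counter-clockwise step moves down a perfect 5th (= up a perfect 4th)
From E: E → A → D → G → C → F
= F


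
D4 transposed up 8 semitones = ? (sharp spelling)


Reasoning:
D4: chromatic position 2 in octave 4 → absolute = 4×12 + 2 = 50
Transpose up 8: 50 + 8 = 58
58 = 4×12 + 10 → A# in octave 4
Result = A#4


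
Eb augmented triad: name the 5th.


Let's work it out.
Augmented triad = root + major 3rd (4 semitones) + augmented 5th (8 semitones)
A triad on Eb stacks thirds, so the chord tones use letter names E-G-B
Root: Eb
Major 3rd above Eb: G
Augmented 5th above Eb: B
The 5th = B


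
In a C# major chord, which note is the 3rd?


Working:
Major triad = root + major 3rd (4 semitones) + perfect 5th (7 semitones)
A triad on C# stacks thirds, so the chord tones use letter names C-E-G
Root: C#
Major 3rd above C#: E#
Perfect 5th above C#: G#
The 3rd = E#


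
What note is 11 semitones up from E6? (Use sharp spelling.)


Working:
E6: chromatic position 4 in octave 6 → absolute = 6×12 + 4 = 76
Transpose up 11: 76 + 11 = 87
87 = 7×12 + 3 → D# in octave 7
Result = D#7


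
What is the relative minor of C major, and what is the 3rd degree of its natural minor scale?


The relative minor shares the major's key signature and starts on its 6th degree
6th degree = a major 6th above the tonic; a major 6th above C is A
→ relative minor of C major is A minor
A natural minor scale: A B C D E F G
= A minor; 3rd degree = C


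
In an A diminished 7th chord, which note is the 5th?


Let's work it out.
Diminished 7th chord = root + minor 3rd + diminished 5th + diminished 7th
Seventh chords stack in thirds, so the letter names are A-C-E-G
Root: A
Minor 3rd above A: C
Diminished 5th above A: Eb
Diminished 7th above A: Gb
The 5th = Eb


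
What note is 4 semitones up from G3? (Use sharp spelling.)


Step by step:
G3: chromatic position 7 in octave 3 → absolute = 3×12 + 7 = 43
Transpose up 4: 43 + 4 = 47
47 = 3×12 + 11 → B in octave 3
Result = B3


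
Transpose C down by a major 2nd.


major 2nd: 2 letter names, 2 semitones
Letter: C - 1 → B
Pitch: C - 2 semitones, spelled as a B → Bb
= Bb


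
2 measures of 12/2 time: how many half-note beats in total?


Let's work it out.
Time signature 12/2: the bottom number 2 means the half note gets one count
The top number 12 means 12 half-note beats per measure
Total = 12 × 2 measures
= 24 half-note beats


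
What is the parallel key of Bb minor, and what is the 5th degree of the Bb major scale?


Step by step:
Parallel keys share the same tonic but differ in mode
Bb minor → parallel is Bb major
Bb major scale: Bb C D Eb F G A
= Bb major; 5th degree = F


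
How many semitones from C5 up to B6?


Solution.
Absolute semitone position = octave×12 + chromatic position
C5: 5×12 + 0 = 60
B6: 6×12 + 11 = 83
Difference = 83 - 60 = 23
= 23 semitones


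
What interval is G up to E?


Solution.
Letter names: G → E spans 6 letter names → a 6th
Semitones: G → E = 9 half-steps
A 6th of 9 semitones is a major 6th
= major 6th


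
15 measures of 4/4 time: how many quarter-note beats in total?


Reasoning:
Time signature 4/4: the bottom number 4 means the quarter note gets one count
The top number 4 means 4 quarter-note beats per measure
Total = 4 × 15 measures
= 60 quarter-note beats


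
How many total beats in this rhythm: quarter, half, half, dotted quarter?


Step by step:
Beat values:
  quarter = 1 beat
  half = 2 beats
  half = 2 beats
  dotted quarter = 1.5 beats
Sum = 1 + 2 + 2 + 1.5
= 6.5 beats


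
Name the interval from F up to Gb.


Solution.
Letter names: F → G spans 2 letter names → a 2nd
Semitones: F → Gb = 1 half-step
A 2nd of 1 semitone is a minor 2nd
= minor 2nd


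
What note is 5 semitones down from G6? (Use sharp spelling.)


Working:
G6: chromatic position 7 in octave 6 → absolute = 6×12 + 7 = 79
Transpose down 5: 79 - 5 = 74
74 = 6×12 + 2 → D in octave 6
Result = D6


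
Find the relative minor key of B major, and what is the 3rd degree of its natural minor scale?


Solution.
The relative minor shares the major's key signature and starts on its 6th degree
6th degree = a major 6th above the tonic; a major 6th above B is G#
→ relative minor of B major is G# minor
G# natural minor scale: G# A# B C# D# E F#
= G# minor; 3rd degree = B


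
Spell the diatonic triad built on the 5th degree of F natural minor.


Let's work it out.
F natural minor scale: F G Ab Bb C Db Eb
Diatonic triad on degree 5 stacks scale notes 5, 7, 2: C Eb G
C→Eb = 3 semitones; C→G = 7 semitones → minor triad
= C Eb G (minor)


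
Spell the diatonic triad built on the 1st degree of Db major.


Let's work it out.
Db major scale: Db Eb F Gb Ab Bb C
Diatonic triad on degree 1 stacks scale notes 1, 3, 5: Db F Ab
Db→F = 4 semitones; Db→Ab = 7 semitones → major triad
= Db F Ab (major)


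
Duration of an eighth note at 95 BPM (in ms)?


Step by step:
One quarter-note beat = 60000 / BPM = 60000 / 95 ms
Eighth note = 1/2 × quarter note
Duration = 1/2 × 60000 / 95 = 30000 / 95
= 315.8 ms


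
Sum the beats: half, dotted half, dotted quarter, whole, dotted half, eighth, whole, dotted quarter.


Beat values:
  half = 2 beats
  dotted half = 3 beats
  dotted quarter = 1.5 beats
  whole = 4 beats
  dotted half = 3 beats
  eighth = 0.5 beats
  whole = 4 beats
  dotted quarter = 1.5 beats
Sum = 2 + 3 + 1.5 + 4 + 3 + 0.5 + 4 + 1.5
= 19.5 beats


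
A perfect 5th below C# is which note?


Reasoning:
A 5th spans 5 letter names, so from C we land on F
A perfect 5th = 7 semitones below C#
Spell F at that pitch: F#
= F#


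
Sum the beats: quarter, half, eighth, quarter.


Beat values:
  quarter = 1 beat
  half = 2 beats
  eighth = 0.5 beats
  quarter = 1 beat
Sum = 1 + 2 + 0.5 + 1
= 4.5 beats


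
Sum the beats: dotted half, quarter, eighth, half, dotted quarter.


Step by step:
Beat values:
  dotted half = 3 beats
  quarter = 1 beat
  eighth = 0.5 beats
  half = 2 beats
  dotted quarter = 1.5 beats
Sum = 3 + 1 + 0.5 + 2 + 1.5
= 8 beats


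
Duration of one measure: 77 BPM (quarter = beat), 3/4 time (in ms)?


Reasoning:
Quarter-note beat duration = 60000 / 77 ms
Beats per measure (3/4) = 3
One measure = 3 × 60000 / 77 = 180000 / 77 ms
= 2337.7 ms


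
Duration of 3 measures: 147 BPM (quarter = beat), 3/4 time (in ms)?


Reasoning:
Quarter-note beat duration = 60000 / 147 ms
Beats per measure (3/4) = 3
One measure = 3 × 60000 / 147 = 180000 / 147 ms
3 measures = 3 × 180000 / 147 = 540000 / 147
= 3673.5 ms


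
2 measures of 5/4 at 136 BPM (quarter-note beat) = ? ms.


Let's work it out.
Quarter-note beat duration = 60000 / 136 ms
Beats per measure (5/4) = 5
One measure = 5 × 60000 / 136 = 300000 / 136 ms
2 measures = 2 × 300000 / 136 = 600000 / 136
= 4411.8 ms


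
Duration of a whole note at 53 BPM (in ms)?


Working:
One quarter-note beat = 60000 / BPM = 60000 / 53 ms
Whole note = 4 × quarter note
Duration = 4 × 60000 / 53 = 240000 / 53
= 4528.3 ms


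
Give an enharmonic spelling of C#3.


Enharmonic notes sound the same pitch but are spelled with different letter names
C# and Db name the same pitch class
= Db3


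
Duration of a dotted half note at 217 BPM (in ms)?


One quarter-note beat = 60000 / BPM = 60000 / 217 ms
Dotted half note = 3 × quarter note
Duration = 3 × 60000 / 217 = 180000 / 217
= 829.5 ms


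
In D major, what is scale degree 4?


Reasoning:
Major scale pattern: W-W-H-W-W-W-H (2-2-1-2-2-2-1 semitones)
Starting from D:
  D + 2 semitones → E
  E + 2 semitones → F#
  F# + 1 semitone → G
  G + 2 semitones → A
  A + 2 semitones → B
  B + 2 semitones → C#
  C# + 1 semitone → D
Scale: D E F# G A B C#
Degree 4 = G


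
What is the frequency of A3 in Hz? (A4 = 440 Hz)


Reasoning:
f = 440 × 2^(n/12) where n = semitones from A4
A3: -12 semitones from A4
f = 440 × 2^(-12/12)
f = 220.00 Hz


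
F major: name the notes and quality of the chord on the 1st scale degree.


Working:
F major scale: F G A Bb C D E
Diatonic triad on degree 1 stacks scale notes 1, 3, 5: F A C
F→A = 4 semitones; F→C = 7 semitones → major triad
= F A C (major)


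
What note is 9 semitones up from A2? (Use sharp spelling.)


Let's work it out.
A2: chromatic position 9 in octave 2 → absolute = 2×12 + 9 = 33
Transpose up 9: 33 + 9 = 42
42 = 3×12 + 6 → F# in octave 3
Result = F#3


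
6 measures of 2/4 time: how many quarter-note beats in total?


Working:
Time signature 2/4: the bottom number 4 means the quarter note gets one count
The top number 2 means 2 quarter-note beats per measure
Total = 2 × 6 measures
= 12 quarter-note beats


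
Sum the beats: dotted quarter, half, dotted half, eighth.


Working:
Beat values:
  dotted quarter = 1.5 beats
  half = 2 beats
  dotted half = 3 beats
  eighth = 0.5 beats
Sum = 1.5 + 2 + 3 + 0.5
= 7 beats


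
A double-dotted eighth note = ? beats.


Let's work it out.
Base eighth note = 1/2 beats
Dot 1 adds half the previous value: +1/4
Dot 2 adds half the previous value: +1/8
One double-dotted eighth = 1/2 + 1/4 + 1/8 = 7/8
= 7/8 beats


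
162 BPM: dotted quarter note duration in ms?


One quarter-note beat = 60000 / BPM = 60000 / 162 ms
Dotted quarter note = 3/2 × quarter note
Duration = 3/2 × 60000 / 162 = 90000 / 162
= 555.6 ms


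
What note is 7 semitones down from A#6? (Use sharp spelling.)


A#6: chromatic position 10 in octave 6 → absolute = 6×12 + 10 = 82
Transpose down 7: 82 - 7 = 75
75 = 6×12 + 3 → D# in octave 6
Result = D#6


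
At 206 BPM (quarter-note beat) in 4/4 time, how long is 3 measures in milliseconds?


Working:
Quarter-note beat duration = 60000 / 206 ms
Beats per measure (4/4) = 4
One measure = 4 × 60000 / 206 = 240000 / 206 ms
3 measures = 3 × 240000 / 206 = 720000 / 206
= 3495.1 ms


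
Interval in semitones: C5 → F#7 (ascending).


Absolute semitone position = octave×12 + chromatic position
C5: 5×12 + 0 = 60
F#7: 7×12 + 6 = 90
Difference = 90 - 60 = 30
= 30 semitones


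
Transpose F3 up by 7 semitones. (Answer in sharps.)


F3: chromatic position 5 in octave 3 → absolute = 3×12 + 5 = 41
Transpose up 7: 41 + 7 = 48
48 = 4×12 + 0 → C in octave 4
Result = C4


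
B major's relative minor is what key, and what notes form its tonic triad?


Reasoning:
The relative minor shares the major's key signature and starts on its 6th degree
6th degree = a major 6th above the tonic; a major 6th above B is G#
→ relative minor of B major is G# minor
Tonic triad of G# minor = root + minor 3rd + perfect 5th = G# B D#
= G# minor; triad = G# B D#


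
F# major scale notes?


Major scale pattern: W-W-H-W-W-W-H (2-2-1-2-2-2-1 semitones)
Starting from F#:
  F# + 2 semitones → G#
  G# + 2 semitones → A#
  A# + 1 semitone → B
  B + 2 semitones → C#
  C# + 2 semitones → D#
  D# + 2 semitones → E#
  E# + 1 semitone → F#
Scale = F# G# A# B C# D# E#


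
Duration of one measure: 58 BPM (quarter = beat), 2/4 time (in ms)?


Quarter-note beat duration = 60000 / 58 ms
Beats per measure (2/4) = 2
One measure = 2 × 60000 / 58 = 120000 / 58 ms
= 2069.0 ms


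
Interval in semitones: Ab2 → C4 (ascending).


Solution.
Absolute semitone position = octave×12 + chromatic position
Ab2: 2×12 + 8 = 32
C4: 4×12 + 0 = 48
Difference = 48 - 32 = 16
= 16 semitones


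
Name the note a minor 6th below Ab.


Reasoning:
A 6th spans 6 letter names, so from A we land on C
A minor 6th = 8 semitones below Ab
Spell C at that pitch: C
= C


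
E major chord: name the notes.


Step by step:
Major triad = root + major 3rd (4 semitones) + perfect 5th (7 semitones)
A triad on E stacks thirds, so the chord tones use letter names E-G-B
Root: E
Major 3rd above E: G#
Perfect 5th above E: B
Chord = E G# B


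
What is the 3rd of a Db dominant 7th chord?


Solution.
Dominant 7th chord = root + major 3rd + perfect 5th + minor 7th
Seventh chords stack in thirds, so the letter names are D-F-A-C
Root: Db
Major 3rd above Db: F
Perfect 5th above Db: Ab
Minor 7th above Db: Cb
The 3rd = F


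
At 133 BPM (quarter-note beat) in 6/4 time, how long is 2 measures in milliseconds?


Working:
Quarter-note beat duration = 60000 / 133 ms
Beats per measure (6/4) = 6
One measure = 6 × 60000 / 133 = 360000 / 133 ms
2 measures = 2 × 360000 / 133 = 720000 / 133
= 5413.5 ms


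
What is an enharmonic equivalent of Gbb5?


Enharmonic notes sound the same pitch but are spelled with different letter names
Gbb and F name the same pitch class
= F5


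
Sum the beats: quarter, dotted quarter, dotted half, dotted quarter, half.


Step by step:
Beat values:
  quarter = 1 beat
  dotted quarter = 1.5 beats
  dotted half = 3 beats
  dotted quarter = 1.5 beats
  half = 2 beats
Sum = 1 + 1.5 + 3 + 1.5 + 2
= 9 beats


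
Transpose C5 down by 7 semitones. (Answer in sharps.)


Working:
C5: chromatic position 0 in octave 5 → absolute = 5×12 + 0 = 60
Transpose down 7: 60 - 7 = 53
53 = 4×12 + 5 → F in octave 4
Result = F4


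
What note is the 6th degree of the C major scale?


Let's work it out.
Major scale pattern: W-W-H-W-W-W-H (2-2-1-2-2-2-1 semitones)
Starting from C:
  C + 2 semitones → D
  D + 2 semitones → E
  E + 1 semitone → F
  F + 2 semitones → G
  G + 2 semitones → A
  A + 2 semitones → B
  B + 1 semitone → C
Scale: C D E F G A B
Degree 6 = A


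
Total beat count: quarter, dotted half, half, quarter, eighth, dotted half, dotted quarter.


Working:
Beat values:
  quarter = 1 beat
  dotted half = 3 beats
  half = 2 beats
  quarter = 1 beat
  eighth = 0.5 beats
  dotted half = 3 beats
  dotted quarter = 1.5 beats
Sum = 1 + 3 + 2 + 1 + 0.5 + 3 + 1.5
= 12 beats


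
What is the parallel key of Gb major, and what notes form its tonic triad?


Let's work it out.
Parallel keys share the same tonic but differ in mode
Gb major → parallel is Gb minor
Tonic triad of Gb minor = Gb Bbb Db
= Gb minor; triad = Gb Bbb Db


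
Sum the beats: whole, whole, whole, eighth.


Beat values:
  whole = 4 beats
  whole = 4 beats
  whole = 4 beats
  eighth = 0.5 beats
Sum = 4 + 4 + 4 + 0.5
= 12.5 beats


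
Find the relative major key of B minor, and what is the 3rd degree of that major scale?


The relative major shares the key signature and is a minor 3rd above the minor tonic
A minor 3rd above B is D
→ relative major of B minor is D major
D major scale: D E F# G A B C#
= D major; 3rd degree = F#


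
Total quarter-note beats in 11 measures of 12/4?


Time signature 12/4: the bottom number 4 means the quarter note gets one count
The top number 12 means 12 quarter-note beats per measure
Total = 12 × 11 measures
= 132 quarter-note beats


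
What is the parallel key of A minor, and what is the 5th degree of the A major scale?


Solution.
Parallel keys share the same tonic but differ in mode
A minor → parallel is A major
A major scale: A B C# D E F# G#
= A major; 5th degree = E


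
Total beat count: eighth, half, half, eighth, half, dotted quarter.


Beat values:
  eighth = 0.5 beats
  half = 2 beats
  half = 2 beats
  eighth = 0.5 beats
  half = 2 beats
  dotted quarter = 1.5 beats
Sum = 0.5 + 2 + 2 + 0.5 + 2 + 1.5
= 8.5 beats


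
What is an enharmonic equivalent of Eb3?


Enharmonic notes sound the same pitch but are spelled with different letter names
Eb and D# name the same pitch class
= D#3


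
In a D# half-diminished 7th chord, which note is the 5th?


Let's work it out.
Half-diminished 7th chord = root + minor 3rd + diminished 5th + minor 7th
Seventh chords stack in thirds, so the letter names are D-F-A-C
Root: D#
Minor 3rd above D#: F#
Diminished 5th above D#: A
Minor 7th above D#: C#
The 5th = A


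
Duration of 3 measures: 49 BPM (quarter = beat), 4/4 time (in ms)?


Quarter-note beat duration = 60000 / 49 ms
Beats per measure (4/4) = 4
One measure = 4 × 60000 / 49 = 240000 / 49 ms
3 measures = 3 × 240000 / 49 = 720000 / 49
= 14693.9 ms


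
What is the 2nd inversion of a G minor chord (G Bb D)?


Root position: G Bb D
2nd inversion: move root and 3rd up an octave
Bass note: D
Notes (bottom to top) = D G Bb


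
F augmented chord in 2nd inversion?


Step by step:
Root position: F A C#
2nd inversion: move root and 3rd up an octave
Bass note: C#
Notes (bottom to top) = C# F A


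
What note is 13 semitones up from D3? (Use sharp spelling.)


Let's work it out.
D3: chromatic position 2 in octave 3 → absolute = 3×12 + 2 = 38
Transpose up 13: 38 + 13 = 51
51 = 4×12 + 3 → D# in octave 4
Result = D#4


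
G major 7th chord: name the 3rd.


Solution.
Major 7th chord = root + major 3rd + perfect 5th + major 7th
Seventh chords stack in thirds, so the letter names are G-B-D-F
Root: G
Major 3rd above G: B
Perfect 5th above G: D
Major 7th above G: F#
The 3rd = B


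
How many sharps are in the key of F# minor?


Reasoning:
Sharp minor keys follow the circle of fifths: A(0), E(1), B(2), F#(3), C#(4), G#(5), D#(6), A#(7)
F# minor has 3 sharps
Order of sharps: F# C# G# D# A# E# B# → first 3: F#, C#, G#
= 3 sharps


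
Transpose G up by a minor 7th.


Let's work it out.
minor 7th: 7 letter names, 10 semitones
Letter: G + 6 → F
Pitch: G + 10 semitones, spelled as an F → F
= F


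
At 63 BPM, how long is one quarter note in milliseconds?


Working:
One quarter-note beat = 60000 / BPM = 60000 / 63 ms
Duration = 60000 / 63
= 952.4 ms


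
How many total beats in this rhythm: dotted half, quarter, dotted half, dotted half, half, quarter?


Beat values:
  dotted half = 3 beats
  quarter = 1 beat
  dotted half = 3 beats
  dotted half = 3 beats
  half = 2 beats
  quarter = 1 beat
Sum = 3 + 1 + 3 + 3 + 2 + 1
= 13 beats


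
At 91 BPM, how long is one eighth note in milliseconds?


One quarter-note beat = 60000 / BPM = 60000 / 91 ms
Eighth note = 1/2 × quarter note
Duration = 1/2 × 60000 / 91 = 30000 / 91
= 329.7 ms


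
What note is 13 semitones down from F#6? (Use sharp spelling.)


Reasoning:
F#6: chromatic position 6 in octave 6 → absolute = 6×12 + 6 = 78
Transpose down 13: 78 - 13 = 65
65 = 5×12 + 5 → F in octave 5
Result = F5


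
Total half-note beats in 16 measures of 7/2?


Time signature 7/2: the bottom number 2 means the half note gets one count
The top number 7 means 7 half-note beats per measure
Total = 7 × 16 measures
= 112 half-note beats


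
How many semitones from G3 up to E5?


Absolute semitone position = octave×12 + chromatic position
G3: 3×12 + 7 = 43
E5: 5×12 + 4 = 64
Difference = 64 - 43 = 21
= 21 semitones


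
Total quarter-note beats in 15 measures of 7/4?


Time signature 7/4: the bottom number 4 means the quarter note gets one count
The top number 7 means 7 quarter-note beats per measure
Total = 7 × 15 measures
= 105 quarter-note beats


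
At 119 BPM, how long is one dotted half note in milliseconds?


Step by step:
One quarter-note beat = 60000 / BPM = 60000 / 119 ms
Dotted half note = 3 × quarter note
Duration = 3 × 60000 / 119 = 180000 / 119
= 1512.6 ms


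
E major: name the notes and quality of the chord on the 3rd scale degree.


E major scale: E F# G# A B C# D#
Diatonic triad on degree 3 stacks scale notes 3, 5, 7: G# B D#
G#→B = 3 semitones; G#→D# = 7 semitones → minor triad
= G# B D# (minor)


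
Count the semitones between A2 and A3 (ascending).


Step by step:
Absolute semitone position = octave×12 + chromatic position
A2: 2×12 + 9 = 33
A3: 3×12 + 9 = 45
Difference = 45 - 33 = 12
= 12 semitones


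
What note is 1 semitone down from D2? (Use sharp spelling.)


Step by step:
D2: chromatic position 2 in octave 2 → absolute = 2×12 + 2 = 26
Transpose down 1: 26 - 1 = 25
25 = 2×12 + 1 → C# in octave 2
Result = C#2


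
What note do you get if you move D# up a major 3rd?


Let's work it out.
major 3rd: 3 letter names, 4 semitones
Letter: D + 2 → F
Pitch: D# + 4 semitones, spelled as an F → F##
= F##


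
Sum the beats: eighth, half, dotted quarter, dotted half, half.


Working:
Beat values:
  eighth = 0.5 beats
  half = 2 beats
  dotted quarter = 1.5 beats
  dotted half = 3 beats
  half = 2 beats
Sum = 0.5 + 2 + 1.5 + 3 + 2
= 9 beats


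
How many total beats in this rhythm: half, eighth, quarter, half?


Let's work it out.
Beat values:
  half = 2 beats
  eighth = 0.5 beats
  quarter = 1 beat
  half = 2 beats
Sum = 2 + 0.5 + 1 + 2
= 5.5 beats


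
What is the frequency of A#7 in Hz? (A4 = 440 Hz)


f = 440 × 2^(n/12) where n = semitones from A4
A#7: 37 semitones from A4
f = 440 × 2^(37/12)
f = 3729.31 Hz


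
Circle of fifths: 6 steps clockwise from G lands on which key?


Each clockwise step on the circle of fifths moves up a perfect 5th
From G: G → D → A → E → B → F#/Gb → Db
= Db


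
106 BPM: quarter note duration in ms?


Step by step:
One quarter-note beat = 60000 / BPM = 60000 / 106 ms
Duration = 60000 / 106
= 566.0 ms


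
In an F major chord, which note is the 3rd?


Major triad = root + major 3rd (4 semitones) + perfect 5th (7 semitones)
A triad on F stacks thirds, so the chord tones use letter names F-A-C
Root: F
Major 3rd above F: A
Perfect 5th above F: C
The 3rd = A


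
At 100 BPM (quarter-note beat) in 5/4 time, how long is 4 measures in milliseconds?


Quarter-note beat duration = 60000 / 100 ms
Beats per measure (5/4) = 5
One measure = 5 × 60000 / 100 = 300000 / 100 ms
4 measures = 4 × 300000 / 100 = 1200000 / 100
= 12000.0 ms


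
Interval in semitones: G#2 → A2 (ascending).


Step by step:
Absolute semitone position = octave×12 + chromatic position
G#2: 2×12 + 8 = 32
A2: 2×12 + 9 = 33
Difference = 33 - 32 = 1
= 1 semitone


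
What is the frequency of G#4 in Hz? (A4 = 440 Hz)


f = 440 × 2^(n/12) where n = semitones from A4
G#4: -1 semitones from A4
f = 440 × 2^(-1/12)
f = 415.30 Hz


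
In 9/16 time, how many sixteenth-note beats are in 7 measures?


Time signature 9/16: the bottom number 16 means the sixteenth note gets one count
The top number 9 means 9 sixteenth-note beats per measure
Total = 9 × 7 measures
= 63 sixteenth-note beats


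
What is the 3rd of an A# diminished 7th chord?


Step by step:
Diminished 7th chord = root + minor 3rd + diminished 5th + diminished 7th
Seventh chords stack in thirds, so the letter names are A-C-E-G
Root: A#
Minor 3rd above A#: C#
Diminished 5th above A#: E
Diminished 7th above A#: G
The 3rd = C#


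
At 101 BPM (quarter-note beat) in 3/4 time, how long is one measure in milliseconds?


Let's work it out.
Quarter-note beat duration = 60000 / 101 ms
Beats per measure (3/4) = 3
One measure = 3 × 60000 / 101 = 180000 / 101 ms
= 1782.2 ms


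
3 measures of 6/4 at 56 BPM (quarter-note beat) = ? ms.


Reasoning:
Quarter-note beat duration = 60000 / 56 ms
Beats per measure (6/4) = 6
One measure = 6 × 60000 / 56 = 360000 / 56 ms
3 measures = 3 × 360000 / 56 = 1080000 / 56
= 19285.7 ms


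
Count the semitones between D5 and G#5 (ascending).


Working:
Absolute semitone position = octave×12 + chromatic position
D5: 5×12 + 2 = 62
G#5: 5×12 + 8 = 68
Difference = 68 - 62 = 6
= 6 semitones


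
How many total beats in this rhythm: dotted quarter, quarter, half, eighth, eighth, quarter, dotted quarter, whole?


Beat values:
  dotted quarter = 1.5 beats
  quarter = 1 beat
  half = 2 beats
  eighth = 0.5 beats
  eighth = 0.5 beats
  quarter = 1 beat
  dotted quarter = 1.5 beats
  whole = 4 beats
Sum = 1.5 + 1 + 2 + 0.5 + 0.5 + 1 + 1.5 + 4
= 12 beats


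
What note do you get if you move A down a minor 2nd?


Step by step:
minor 2nd: 2 letter names, 1 semitones
Letter: A - 1 → G
Pitch: A - 1 semitones, spelled as a G → G#
= G#


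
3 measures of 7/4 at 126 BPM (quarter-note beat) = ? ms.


Step by step:
Quarter-note beat duration = 60000 / 126 ms
Beats per measure (7/4) = 7
One measure = 7 × 60000 / 126 = 420000 / 126 ms
3 measures = 3 × 420000 / 126 = 1260000 / 126
= 10000.0 ms


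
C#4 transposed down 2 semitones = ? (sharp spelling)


C#4: chromatic position 1 in octave 4 → absolute = 4×12 + 1 = 49
Transpose down 2: 49 - 2 = 47
47 = 3×12 + 11 → B in octave 3
Result = B3


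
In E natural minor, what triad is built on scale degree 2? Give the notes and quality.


E natural minor scale: E F# G A B C D
Diatonic triad on degree 2 stacks scale notes 2, 4, 6: F# A C
F#→A = 3 semitones; F#→C = 6 semitones → diminished triad
= F# A C (diminished)


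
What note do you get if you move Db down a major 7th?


Solution.
major 7th: 7 letter names, 11 semitones
Letter: D - 6 → E
Pitch: Db - 11 semitones, spelled as an E → Ebb
= Ebb


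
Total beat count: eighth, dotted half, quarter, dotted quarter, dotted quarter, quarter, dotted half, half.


Step by step:
Beat values:
  eighth = 0.5 beats
  dotted half = 3 beats
  quarter = 1 beat
  dotted quarter = 1.5 beats
  dotted quarter = 1.5 beats
  quarter = 1 beat
  dotted half = 3 beats
  half = 2 beats
Sum = 0.5 + 3 + 1 + 1.5 + 1.5 + 1 + 3 + 2
= 13.5 beats


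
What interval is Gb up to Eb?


Let's work it out.
Letter names: G → E spans 6 letter names → a 6th
Semitones: Gb → Eb = 9 half-steps
A 6th of 9 semitones is a major 6th
= major 6th


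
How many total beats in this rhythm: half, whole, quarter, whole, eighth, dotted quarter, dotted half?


Working:
Beat values:
  half = 2 beats
  whole = 4 beats
  quarter = 1 beat
  whole = 4 beats
  eighth = 0.5 beats
  dotted quarter = 1.5 beats
  dotted half = 3 beats
Sum = 2 + 4 + 1 + 4 + 0.5 + 1.5 + 3
= 16 beats


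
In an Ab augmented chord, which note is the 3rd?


Working:
Augmented triad = root + major 3rd (4 semitones) + augmented 5th (8 semitones)
A triad on Ab stacks thirds, so the chord tones use letter names A-C-E
Root: Ab
Major 3rd above Ab: C
Augmented 5th above Ab: E
The 3rd = C


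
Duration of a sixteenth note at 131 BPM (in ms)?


One quarter-note beat = 60000 / BPM = 60000 / 131 ms
Sixteenth note = 1/4 × quarter note
Duration = 1/4 × 60000 / 131 = 15000 / 131
= 114.5 ms


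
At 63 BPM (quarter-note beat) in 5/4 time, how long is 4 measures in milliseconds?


Reasoning:
Quarter-note beat duration = 60000 / 63 ms
Beats per measure (5/4) = 5
One measure = 5 × 60000 / 63 = 300000 / 63 ms
4 measures = 4 × 300000 / 63 = 1200000 / 63
= 19047.6 ms


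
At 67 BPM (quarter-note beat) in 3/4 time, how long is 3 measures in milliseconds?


Let's work it out.
Quarter-note beat duration = 60000 / 67 ms
Beats per measure (3/4) = 3
One measure = 3 × 60000 / 67 = 180000 / 67 ms
3 measures = 3 × 180000 / 67 = 540000 / 67
= 8059.7 ms


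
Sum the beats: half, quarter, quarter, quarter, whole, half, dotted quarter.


Solution.
Beat values:
  half = 2 beats
  quarter = 1 beat
  quarter = 1 beat
  quarter = 1 beat
  whole = 4 beats
  half = 2 beats
  dotted quarter = 1.5 beats
Sum = 2 + 1 + 1 + 1 + 4 + 2 + 1.5
= 12.5 beats


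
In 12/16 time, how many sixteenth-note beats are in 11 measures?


Step by step:
Time signature 12/16: the bottom number 16 means the sixteenth note gets one count
The top number 12 means 12 sixteenth-note beats per measure
Total = 12 × 11 measures
= 132 sixteenth-note beats


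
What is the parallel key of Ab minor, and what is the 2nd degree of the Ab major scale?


Reasoning:
Parallel keys share the same tonic but differ in mode
Ab minor → parallel is Ab major
Ab major scale: Ab Bb C Db Eb F G
= Ab major; 2nd degree = Bb


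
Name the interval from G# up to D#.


Letter names: G → D spans 5 letter names → a 5th
Semitones: G# → D# = 7 half-steps
A 5th of 7 semitones is a perfect 5th
= perfect 5th


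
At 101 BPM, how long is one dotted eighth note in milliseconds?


Working:
One quarter-note beat = 60000 / BPM = 60000 / 101 ms
Dotted eighth note = 3/4 × quarter note
Duration = 3/4 × 60000 / 101 = 45000 / 101
= 445.5 ms


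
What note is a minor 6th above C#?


A 6th spans 6 letter names, so from C we land on A
A minor 6th = 8 semitones above C#
Spell A at that pitch: A
= A


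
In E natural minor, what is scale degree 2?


Natural minor scale pattern: W-H-W-W-H-W-W (2-1-2-2-1-2-2 semitones)
Starting from E:
  E + 2 semitones → F#
  F# + 1 semitone → G
  G + 2 semitones → A
  A + 2 semitones → B
  B + 1 semitone → C
  C + 2 semitones → D
  D + 2 semitones → E
Scale: E F# G A B C D
Degree 2 = F#


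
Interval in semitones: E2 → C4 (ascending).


Solution.
Absolute semitone position = octave×12 + chromatic position
E2: 2×12 + 4 = 28
C4: 4×12 + 0 = 48
Difference = 48 - 28 = 20
= 20 semitones


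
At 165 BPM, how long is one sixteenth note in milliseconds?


Working:
One quarter-note beat = 60000 / BPM = 60000 / 165 ms
Sixteenth note = 1/4 × quarter note
Duration = 1/4 × 60000 / 165 = 15000 / 165
= 90.9 ms


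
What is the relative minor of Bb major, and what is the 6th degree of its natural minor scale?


Reasoning:
The relative minor shares the major's key signature and starts on its 6th degree
6th degree = a major 6th above the tonic; a major 6th above Bb is G
→ relative minor of Bb major is G minor
G natural minor scale: G A Bb C D Eb F
= G minor; 6th degree = Eb


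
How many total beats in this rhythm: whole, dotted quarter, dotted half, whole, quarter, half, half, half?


Working:
Beat values:
  whole = 4 beats
  dotted quarter = 1.5 beats
  dotted half = 3 beats
  whole = 4 beats
  quarter = 1 beat
  half = 2 beats
  half = 2 beats
  half = 2 beats
Sum = 4 + 1.5 + 3 + 4 + 1 + 2 + 2 + 2
= 19.5 beats


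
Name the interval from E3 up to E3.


Step by step:
Letter names: E → E spans 1 letter name → a unison
Semitones: E3 → E3 = 0 half-steps
A unison of 0 semitones is a perfect unison
= perfect unison


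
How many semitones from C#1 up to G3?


Step by step:
Absolute semitone position = octave×12 + chromatic position
C#1: 1×12 + 1 = 13
G3: 3×12 + 7 = 43
Difference = 43 - 13 = 30
= 30 semitones


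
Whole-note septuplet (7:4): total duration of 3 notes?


Reasoning:
Septuplet: 7 notes occupy the space of 4 whole notes
Space = 4 × 4 = 16 beats
Each septuplet note = 16 / 7 = 16/7 beats
3 notes = 3 × 16/7 = 48/7
= 48/7 beats


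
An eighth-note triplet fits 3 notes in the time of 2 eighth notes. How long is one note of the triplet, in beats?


Solution.
Triplet: 3 notes occupy the space of 2 eighth notes
Space = 2 × 1/2 = 1 beat
Each triplet note = 1 / 3 = 1/3 beats
= 1/3 beats


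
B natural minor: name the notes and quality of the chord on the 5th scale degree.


Let's work it out.
B natural minor scale: B C# D E F# G A
Diatonic triad on degree 5 stacks scale notes 5, 7, 2: F# A C#
F#→A = 3 semitones; F#→C# = 7 semitones → minor triad
= F# A C# (minor)
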